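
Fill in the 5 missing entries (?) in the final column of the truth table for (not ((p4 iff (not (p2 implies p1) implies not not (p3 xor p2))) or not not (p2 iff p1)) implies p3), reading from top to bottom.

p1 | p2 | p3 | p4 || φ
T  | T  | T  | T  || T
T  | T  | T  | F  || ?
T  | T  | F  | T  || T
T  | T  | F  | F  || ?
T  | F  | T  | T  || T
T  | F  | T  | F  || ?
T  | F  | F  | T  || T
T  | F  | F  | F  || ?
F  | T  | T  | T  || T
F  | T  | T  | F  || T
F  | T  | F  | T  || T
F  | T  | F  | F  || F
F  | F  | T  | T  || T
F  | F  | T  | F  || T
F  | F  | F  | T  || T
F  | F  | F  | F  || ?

Row p1=T, p2=T, p3=T, p4=F: not ((p4 iff (not (p2 implies p1) implies not not (p3 xor p2))) or not not (p2 iff p1)) = F, so the formula = T.
Row p1=T, p2=T, p3=F, p4=F: not ((p4 iff (not (p2 implies p1) implies not not (p3 xor p2))) or not not (p2 iff p1)) = F, so the formula = T.
Row p1=T, p2=F, p3=T, p4=F: not ((p4 iff (not (p2 implies p1) implies not not (p3 xor p2))) or not not (p2 iff p1)) = T, so the formula = T.
Row p1=T, p2=F, p3=F, p4=F: not ((p4 iff (not (p2 implies p1) implies not not (p3 xor p2))) or not not (p2 iff p1)) = T, so the formula = F.
Row p1=F, p2=F, p3=F, p4=F: not ((p4 iff (not (p2 implies p1) implies not not (p3 xor p2))) or not not (p2 iff p1)) = F, so the formula = T.

T, T, T, F, T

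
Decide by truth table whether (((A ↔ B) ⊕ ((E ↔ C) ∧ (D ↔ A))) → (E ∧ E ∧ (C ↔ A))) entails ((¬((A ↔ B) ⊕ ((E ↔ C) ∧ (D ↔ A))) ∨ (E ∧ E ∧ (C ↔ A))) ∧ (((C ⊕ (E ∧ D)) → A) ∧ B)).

A  B  C  D  E  |  φ  ψ
T  T  T  T  T  |  T  T
T  T  T  T  F  |  F  F
T  T  T  F  T  |  T  T
T  T  T  F  F  |  F  F
T  T  F  T  T  |  F  F
T  T  F  T  F  |  T  T
T  T  F  F  T  |  F  F
T  T  F  F  F  |  F  F
T  F  T  T  T  |  T  F
T  F  T  T  F  |  T  F
T  F  T  F  T  |  T  F
T  F  T  F  F  |  T  F
T  F  F  T  T  |  T  F
T  F  F  T  F  |  F  F
T  F  F  F  T  |  T  F
T  F  F  F  F  |  T  F
F  T  T  T  T  |  T  T
F  T  T  T  F  |  T  F
F  T  T  F  T  |  F  F
F  T  T  F  F  |  T  F
F  T  F  T  T  |  T  F
F  T  F  T  F  |  T  T
F  T  F  F  T  |  T  T
F  T  F  F  F  |  F  F
F  F  T  T  T  |  F  F
F  F  T  T  F  |  F  F
F  F  T  F  T  |  T  F
F  F  T  F  F  |  F  F
F  F  F  T  T  |  T  F
F  F  F  T  F  |  F  F
F  F  F  F  T  |  T  F
F  F  F  F  F  |  T  F
At A=T, B=F, C=T, D=T, E=T we have φ true but ψ false, so φ does not entail ψ.

no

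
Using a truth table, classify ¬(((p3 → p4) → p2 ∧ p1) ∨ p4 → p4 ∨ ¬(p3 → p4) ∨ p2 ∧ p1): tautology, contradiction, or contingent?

p1 | p2 | p3 | p4 | (p3 → p4) | (p2 ∧ p1) | ((p3 → p4) → (p2 ∧ p1)) | ¬(p3 → p4) | (¬(p3 → p4) ∨ (p2 ∧ p1)) | φ
-- | -- | -- | -- | --------- | --------- | ----------------------- | ---------- | ------------------------ | -
F  | F  | F  | F  |     T     |     F     |            F            |     F      |            F             | F
F  | F  | F  | T  |     T     |     F     |            F            |     F      |            F             | F
F  | F  | T  | F  |     F     |     F     |            T            |     T      |            T             | F
F  | F  | T  | T  |     T     |     F     |            F            |     F      |            F             | F
F  | T  | F  | F  |     T     |     F     |            F            |     F      |            F             | F
F  | T  | F  | T  |     T     |     F     |            F            |     F      |            F             | F
F  | T  | T  | F  |     F     |     F     |            T            |     T      |            T             | F
F  | T  | T  | T  |     T     |     F     |            F            |     F      |            F             | F
T  | F  | F  | F  |     T     |     F     |            F            |     F      |            F             | F
T  | F  | F  | T  |     T     |     F     |            F            |     F      |            F             | F
T  | F  | T  | F  |     F     |     F     |            T            |     T      |            T             | F
T  | F  | T  | T  |     T     |     F     |            F            |     F      |            F             | F
T  | T  | F  | F  |     T     |     T     |            T            |     F      |            T             | F
T  | T  | F  | T  |     T     |     T     |            T            |     F      |            T             | F
T  | T  | T  | F  |     F     |     T     |            T            |     T      |            T             | F
T  | T  | T  | T  |     T     |     T     |            T            |     F      |            T             | F
Every row is F, so the formula is a contradiction.

contradiction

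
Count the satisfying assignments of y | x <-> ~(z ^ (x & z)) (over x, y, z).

x  y  z     ((y | x) <-> ~(z ^ (x & z)))
F  F  F                  F              
F  F  T                  T              
F  T  F                  T              
F  T  T                  F              
T  F  F                  T              
T  F  T                  T              
T  T  F                  T              
T  T  T                  T              
The formula is true on 6 of the 8 rows.

6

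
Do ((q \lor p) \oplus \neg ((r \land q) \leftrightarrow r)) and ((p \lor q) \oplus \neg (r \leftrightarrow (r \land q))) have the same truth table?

equivalent

p | q | r || φ | ψ
T | T | T || T | T
T | T | F || T | T
T | F | T || F | F
T | F | F || T | T
F | T | T || T | T
F | T | F || T | T
F | F | T || T | T
F | F | F || F | F
The columns for φ and ψ agree on every row, so they are logically equivalent.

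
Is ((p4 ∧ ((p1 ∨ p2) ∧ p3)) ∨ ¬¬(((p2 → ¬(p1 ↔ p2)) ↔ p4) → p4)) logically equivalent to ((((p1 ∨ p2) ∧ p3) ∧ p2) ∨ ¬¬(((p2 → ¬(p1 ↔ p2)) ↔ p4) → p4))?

not equivalent

p1 | p2 | p3 | p4 | φ | ψ
-- | -- | -- | -- | - | -
0  | 0  | 0  | 0  | 1 | 1
0  | 0  | 0  | 1  | 1 | 1
0  | 0  | 1  | 0  | 1 | 1
0  | 0  | 1  | 1  | 1 | 1
0  | 1  | 0  | 0  | 1 | 1
0  | 1  | 0  | 1  | 1 | 1
0  | 1  | 1  | 0  | 1 | 1
0  | 1  | 1  | 1  | 1 | 1
1  | 0  | 0  | 0  | 1 | 1
1  | 0  | 0  | 1  | 1 | 1
1  | 0  | 1  | 0  | 1 | 1
1  | 0  | 1  | 1  | 1 | 1
1  | 1  | 0  | 0  | 0 | 0
1  | 1  | 0  | 1  | 1 | 1
1  | 1  | 1  | 0  | 0 | 1
1  | 1  | 1  | 1  | 1 | 1
The columns differ at p1=1, p2=1, p3=1, p4=0 (φ=0, ψ=1), so they are not equivalent.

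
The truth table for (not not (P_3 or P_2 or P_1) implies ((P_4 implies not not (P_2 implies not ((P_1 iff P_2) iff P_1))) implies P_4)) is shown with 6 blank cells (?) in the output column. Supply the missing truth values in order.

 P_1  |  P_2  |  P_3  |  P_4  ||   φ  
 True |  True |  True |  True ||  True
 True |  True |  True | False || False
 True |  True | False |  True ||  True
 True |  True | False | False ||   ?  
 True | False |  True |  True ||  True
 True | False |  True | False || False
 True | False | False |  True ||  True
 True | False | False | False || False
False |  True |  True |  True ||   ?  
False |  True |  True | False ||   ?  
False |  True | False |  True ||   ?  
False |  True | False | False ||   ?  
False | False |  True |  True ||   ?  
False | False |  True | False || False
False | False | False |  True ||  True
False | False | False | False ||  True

False, True, False, True, False, True

Row P_1=True, P_2=True, P_3=False, P_4=False: not not (P_3 or P_2 or P_1) = True, ((P_4 implies not not (P_2 implies not ((P_1 iff P_2) iff P_1))) implies P_4) = False, so the formula = False.
Row P_1=False, P_2=True, P_3=True, P_4=True: not not (P_3 or P_2 or P_1) = True, ((P_4 implies not not (P_2 implies not ((P_1 iff P_2) iff P_1))) implies P_4) = True, so the formula = True.
Row P_1=False, P_2=True, P_3=True, P_4=False: not not (P_3 or P_2 or P_1) = True, ((P_4 implies not not (P_2 implies not ((P_1 iff P_2) iff P_1))) implies P_4) = False, so the formula = False.
Row P_1=False, P_2=True, P_3=False, P_4=True: not not (P_3 or P_2 or P_1) = True, ((P_4 implies not not (P_2 implies not ((P_1 iff P_2) iff P_1))) implies P_4) = True, so the formula = True.
Row P_1=False, P_2=True, P_3=False, P_4=False: not not (P_3 or P_2 or P_1) = True, ((P_4 implies not not (P_2 implies not ((P_1 iff P_2) iff P_1))) implies P_4) = False, so the formula = False.
Row P_1=False, P_2=False, P_3=True, P_4=True: not not (P_3 or P_2 or P_1) = True, ((P_4 implies not not (P_2 implies not ((P_1 iff P_2) iff P_1))) implies P_4) = True, so the formula = True.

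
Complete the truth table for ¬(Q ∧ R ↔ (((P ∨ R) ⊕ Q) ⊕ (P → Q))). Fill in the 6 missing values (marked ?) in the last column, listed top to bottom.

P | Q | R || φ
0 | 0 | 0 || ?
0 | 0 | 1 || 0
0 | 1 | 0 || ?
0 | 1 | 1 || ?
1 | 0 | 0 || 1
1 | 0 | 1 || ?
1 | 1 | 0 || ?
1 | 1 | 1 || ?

Row P=0, Q=0, R=0: (Q ∧ R) = 0, (((P ∨ R) ⊕ Q) ⊕ (P → Q)) = 1, (Q ∧ R ↔ (((P ∨ R) ⊕ Q) ⊕ (P → Q))) = 0, so the formula = 1.
Row P=0, Q=1, R=0: (Q ∧ R) = 0, (((P ∨ R) ⊕ Q) ⊕ (P → Q)) = 0, (Q ∧ R ↔ (((P ∨ R) ⊕ Q) ⊕ (P → Q))) = 1, so the formula = 0.
Row P=0, Q=1, R=1: (Q ∧ R) = 1, (((P ∨ R) ⊕ Q) ⊕ (P → Q)) = 1, (Q ∧ R ↔ (((P ∨ R) ⊕ Q) ⊕ (P → Q))) = 1, so the formula = 0.
Row P=1, Q=0, R=1: (Q ∧ R) = 0, (((P ∨ R) ⊕ Q) ⊕ (P → Q)) = 1, (Q ∧ R ↔ (((P ∨ R) ⊕ Q) ⊕ (P → Q))) = 0, so the formula = 1.
Row P=1, Q=1, R=0: (Q ∧ R) = 0, (((P ∨ R) ⊕ Q) ⊕ (P → Q)) = 1, (Q ∧ R ↔ (((P ∨ R) ⊕ Q) ⊕ (P → Q))) = 0, so the formula = 1.
Row P=1, Q=1, R=1: (Q ∧ R) = 1, (((P ∨ R) ⊕ Q) ⊕ (P → Q)) = 1, (Q ∧ R ↔ (((P ∨ R) ⊕ Q) ⊕ (P → Q))) = 1, so the formula = 0.

1, 0, 0, 1, 1, 0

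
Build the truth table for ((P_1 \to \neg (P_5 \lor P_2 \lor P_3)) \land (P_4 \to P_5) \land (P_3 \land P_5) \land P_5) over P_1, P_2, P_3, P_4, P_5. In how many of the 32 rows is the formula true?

P_1  P_2  P_3  P_4  P_5  |  φ
 T    T    T    T    T   |  F
 T    T    T    T    F   |  F
 T    T    T    F    T   |  F
 T    T    T    F    F   |  F
 T    T    F    T    T   |  F
 T    T    F    T    F   |  F
 T    T    F    F    T   |  F
 T    T    F    F    F   |  F
 T    F    T    T    T   |  F
 T    F    T    T    F   |  F
 T    F    T    F    T   |  F
 T    F    T    F    F   |  F
 T    F    F    T    T   |  F
 T    F    F    T    F   |  F
 T    F    F    F    T   |  F
 T    F    F    F    F   |  F
 F    T    T    T    T   |  T
 F    T    T    T    F   |  F
 F    T    T    F    T   |  T
 F    T    T    F    F   |  F
 F    T    F    T    T   |  F
 F    T    F    T    F   |  F
 F    T    F    F    T   |  F
 F    T    F    F    F   |  F
 F    F    T    T    T   |  T
 F    F    T    T    F   |  F
 F    F    T    F    T   |  T
 F    F    T    F    F   |  F
 F    F    F    T    T   |  F
 F    F    F    T    F   |  F
 F    F    F    F    T   |  F
 F    F    F    F    F   |  F
The formula is true on 4 of the 32 rows.

4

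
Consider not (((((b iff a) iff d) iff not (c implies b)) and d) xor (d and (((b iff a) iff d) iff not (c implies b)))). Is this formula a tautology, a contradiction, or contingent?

a | b | c | d | (b iff a) | ((b iff a) iff d) | (c implies b) | not (c implies b) | φ
- | - | - | - | --------- | ----------------- | ------------- | ----------------- | -
T | T | T | T |     T     |         T         |       T       |         F         | T
T | T | T | F |     T     |         F         |       T       |         F         | T
T | T | F | T |     T     |         T         |       T       |         F         | T
T | T | F | F |     T     |         F         |       T       |         F         | T
T | F | T | T |     F     |         F         |       F       |         T         | T
T | F | T | F |     F     |         T         |       F       |         T         | T
T | F | F | T |     F     |         F         |       T       |         F         | T
T | F | F | F |     F     |         T         |       T       |         F         | T
F | T | T | T |     F     |         F         |       T       |         F         | T
F | T | T | F |     F     |         T         |       T       |         F         | T
F | T | F | T |     F     |         F         |       T       |         F         | T
F | T | F | F |     F     |         T         |       T       |         F         | T
F | F | T | T |     T     |         T         |       F       |         T         | T
F | F | T | F |     T     |         F         |       F       |         T         | T
F | F | F | T |     T     |         T         |       T       |         F         | T
F | F | F | F |     T     |         F         |       T       |         F         | T
Every row is T, so the formula is a tautology.

tautology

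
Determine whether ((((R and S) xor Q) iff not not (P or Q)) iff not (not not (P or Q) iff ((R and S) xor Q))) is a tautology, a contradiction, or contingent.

contradiction

P  Q  R  S  |  φ
T  T  T  T  |  F
T  T  T  F  |  F
T  T  F  T  |  F
T  T  F  F  |  F
T  F  T  T  |  F
T  F  T  F  |  F
T  F  F  T  |  F
T  F  F  F  |  F
F  T  T  T  |  F
F  T  T  F  |  F
F  T  F  T  |  F
F  T  F  F  |  F
F  F  T  T  |  F
F  F  T  F  |  F
F  F  F  T  |  F
F  F  F  F  |  F
Every row is F, so the formula is a contradiction.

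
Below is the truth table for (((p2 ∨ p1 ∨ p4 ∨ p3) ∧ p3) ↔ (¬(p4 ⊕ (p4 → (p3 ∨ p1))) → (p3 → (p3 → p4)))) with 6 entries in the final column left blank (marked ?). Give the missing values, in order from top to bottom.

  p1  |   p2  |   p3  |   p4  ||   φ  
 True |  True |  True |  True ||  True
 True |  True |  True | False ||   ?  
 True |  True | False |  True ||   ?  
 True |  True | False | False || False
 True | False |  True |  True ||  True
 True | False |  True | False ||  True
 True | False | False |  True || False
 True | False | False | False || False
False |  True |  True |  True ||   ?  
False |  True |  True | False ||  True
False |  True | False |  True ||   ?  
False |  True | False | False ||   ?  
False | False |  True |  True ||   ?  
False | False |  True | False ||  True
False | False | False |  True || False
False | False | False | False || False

True, False, True, False, False, True

Row p1=True, p2=True, p3=True, p4=False: ((p2 ∨ p1 ∨ p4 ∨ p3) ∧ p3) = True, (¬(p4 ⊕ (p4 → (p3 ∨ p1))) → (p3 → (p3 → p4))) = True, so the formula = True.
Row p1=True, p2=True, p3=False, p4=True: ((p2 ∨ p1 ∨ p4 ∨ p3) ∧ p3) = False, (¬(p4 ⊕ (p4 → (p3 ∨ p1))) → (p3 → (p3 → p4))) = True, so the formula = False.
Row p1=False, p2=True, p3=True, p4=True: ((p2 ∨ p1 ∨ p4 ∨ p3) ∧ p3) = True, (¬(p4 ⊕ (p4 → (p3 ∨ p1))) → (p3 → (p3 → p4))) = True, so the formula = True.
Row p1=False, p2=True, p3=False, p4=True: ((p2 ∨ p1 ∨ p4 ∨ p3) ∧ p3) = False, (¬(p4 ⊕ (p4 → (p3 ∨ p1))) → (p3 → (p3 → p4))) = True, so the formula = False.
Row p1=False, p2=True, p3=False, p4=False: ((p2 ∨ p1 ∨ p4 ∨ p3) ∧ p3) = False, (¬(p4 ⊕ (p4 → (p3 ∨ p1))) → (p3 → (p3 → p4))) = True, so the formula = False.
Row p1=False, p2=False, p3=True, p4=True: ((p2 ∨ p1 ∨ p4 ∨ p3) ∧ p3) = True, (¬(p4 ⊕ (p4 → (p3 ∨ p1))) → (p3 → (p3 → p4))) = True, so the formula = True.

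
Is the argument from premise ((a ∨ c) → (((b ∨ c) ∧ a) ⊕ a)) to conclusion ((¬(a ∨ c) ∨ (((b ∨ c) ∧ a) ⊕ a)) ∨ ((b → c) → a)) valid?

yes

a | b | c || φ | ψ
1 | 1 | 1 || 0 | 1
1 | 1 | 0 || 0 | 1
1 | 0 | 1 || 0 | 1
1 | 0 | 0 || 1 | 1
0 | 1 | 1 || 0 | 0
0 | 1 | 0 || 1 | 1
0 | 0 | 1 || 0 | 0
0 | 0 | 0 || 1 | 1
In every row where φ is true, ψ is also true, so φ ⊨ ψ.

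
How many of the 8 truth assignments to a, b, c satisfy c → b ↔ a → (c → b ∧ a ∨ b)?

7

a  b  c  |  (c → b)  (b ∧ a)  ((b ∧ a) ∨ b)  (c → ((b ∧ a) ∨ b))  (a → (c → ((b ∧ a) ∨ b)))  ((c → b) ↔ (a → (c → ((b ∧ a) ∨ b))))
F  F  F  |     T        F           F                 T                       T                                T                  
F  F  T  |     F        F           F                 F                       T                                F                  
F  T  F  |     T        F           T                 T                       T                                T                  
F  T  T  |     T        F           T                 T                       T                                T                  
T  F  F  |     T        F           F                 T                       T                                T                  
T  F  T  |     F        F           F                 F                       F                                T                  
T  T  F  |     T        T           T                 T                       T                                T                  
T  T  T  |     T        T           T                 T                       T                                T                  
The formula is true on 7 of the 8 rows.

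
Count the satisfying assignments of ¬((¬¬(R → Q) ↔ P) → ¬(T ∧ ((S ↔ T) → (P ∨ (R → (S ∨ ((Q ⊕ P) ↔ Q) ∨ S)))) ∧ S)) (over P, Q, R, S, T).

4

P | Q | R | S | T || φ
T | T | T | T | T || T
T | T | T | T | F || F
T | T | T | F | T || F
T | T | T | F | F || F
T | T | F | T | T || T
T | T | F | T | F || F
T | T | F | F | T || F
T | T | F | F | F || F
T | F | T | T | T || F
T | F | T | T | F || F
T | F | T | F | T || F
T | F | T | F | F || F
T | F | F | T | T || T
T | F | F | T | F || F
T | F | F | F | T || F
T | F | F | F | F || F
F | T | T | T | T || F
F | T | T | T | F || F
F | T | T | F | T || F
F | T | T | F | F || F
F | T | F | T | T || F
F | T | F | T | F || F
F | T | F | F | T || F
F | T | F | F | F || F
F | F | T | T | T || T
F | F | T | T | F || F
F | F | T | F | T || F
F | F | T | F | F || F
F | F | F | T | T || F
F | F | F | T | F || F
F | F | F | F | T || F
F | F | F | F | F || F
The formula is true on 4 of the 32 rows.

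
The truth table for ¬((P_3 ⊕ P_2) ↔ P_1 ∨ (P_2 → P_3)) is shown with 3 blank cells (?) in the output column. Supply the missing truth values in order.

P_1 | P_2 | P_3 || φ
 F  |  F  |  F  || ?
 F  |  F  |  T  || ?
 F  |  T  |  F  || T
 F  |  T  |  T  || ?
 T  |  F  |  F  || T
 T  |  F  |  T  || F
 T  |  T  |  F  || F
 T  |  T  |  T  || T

T, F, T

Row P_1=F, P_2=F, P_3=F: (P_3 ⊕ P_2) = F, (P_1 ∨ (P_2 → P_3)) = T, ((P_3 ⊕ P_2) ↔ P_1 ∨ (P_2 → P_3)) = F, so the formula = T.
Row P_1=F, P_2=F, P_3=T: (P_3 ⊕ P_2) = T, (P_1 ∨ (P_2 → P_3)) = T, ((P_3 ⊕ P_2) ↔ P_1 ∨ (P_2 → P_3)) = T, so the formula = F.
Row P_1=F, P_2=T, P_3=T: (P_3 ⊕ P_2) = F, (P_1 ∨ (P_2 → P_3)) = T, ((P_3 ⊕ P_2) ↔ P_1 ∨ (P_2 → P_3)) = F, so the formula = T.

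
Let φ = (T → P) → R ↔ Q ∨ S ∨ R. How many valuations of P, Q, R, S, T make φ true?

22

P | Q | R | S | T | (((T → P) → R) ↔ (Q ∨ S ∨ R))
- | - | - | - | - | -----------------------------
T | T | T | T | T |               T              
T | T | T | T | F |               T              
T | T | T | F | T |               T              
T | T | T | F | F |               T              
T | T | F | T | T |               F              
T | T | F | T | F |               F              
T | T | F | F | T |               F              
T | T | F | F | F |               F              
T | F | T | T | T |               T              
T | F | T | T | F |               T              
T | F | T | F | T |               T              
T | F | T | F | F |               T              
T | F | F | T | T |               F              
T | F | F | T | F |               F              
T | F | F | F | T |               T              
T | F | F | F | F |               T              
F | T | T | T | T |               T              
F | T | T | T | F |               T              
F | T | T | F | T |               T              
F | T | T | F | F |               T              
F | T | F | T | T |               T              
F | T | F | T | F |               F              
F | T | F | F | T |               T              
F | T | F | F | F |               F              
F | F | T | T | T |               T              
F | F | T | T | F |               T              
F | F | T | F | T |               T              
F | F | T | F | F |               T              
F | F | F | T | T |               T              
F | F | F | T | F |               F              
F | F | F | F | T |               F              
F | F | F | F | F |               T              
The formula is true on 22 of the 32 rows.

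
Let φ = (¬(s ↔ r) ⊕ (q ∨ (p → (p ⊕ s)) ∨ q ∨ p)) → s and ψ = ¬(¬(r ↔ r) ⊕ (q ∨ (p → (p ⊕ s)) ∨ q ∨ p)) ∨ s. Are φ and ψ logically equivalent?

not equivalent

p | q | r | s || φ | ψ
0 | 0 | 0 | 0 || 0 | 0
0 | 0 | 0 | 1 || 1 | 1
0 | 0 | 1 | 0 || 1 | 0
0 | 0 | 1 | 1 || 1 | 1
0 | 1 | 0 | 0 || 0 | 0
0 | 1 | 0 | 1 || 1 | 1
0 | 1 | 1 | 0 || 1 | 0
0 | 1 | 1 | 1 || 1 | 1
1 | 0 | 0 | 0 || 0 | 0
1 | 0 | 0 | 1 || 1 | 1
1 | 0 | 1 | 0 || 1 | 0
1 | 0 | 1 | 1 || 1 | 1
1 | 1 | 0 | 0 || 0 | 0
1 | 1 | 0 | 1 || 1 | 1
1 | 1 | 1 | 0 || 1 | 0
1 | 1 | 1 | 1 || 1 | 1
The columns differ at p=0, q=0, r=1, s=0 (φ=1, ψ=0), so they are not equivalent.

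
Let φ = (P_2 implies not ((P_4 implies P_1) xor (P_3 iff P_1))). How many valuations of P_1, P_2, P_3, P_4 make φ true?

P_1 | P_2 | P_3 | P_4 | φ
--- | --- | --- | --- | -
 1  |  1  |  1  |  1  | 1
 1  |  1  |  1  |  0  | 1
 1  |  1  |  0  |  1  | 0
 1  |  1  |  0  |  0  | 0
 1  |  0  |  1  |  1  | 1
 1  |  0  |  1  |  0  | 1
 1  |  0  |  0  |  1  | 1
 1  |  0  |  0  |  0  | 1
 0  |  1  |  1  |  1  | 1
 0  |  1  |  1  |  0  | 0
 0  |  1  |  0  |  1  | 0
 0  |  1  |  0  |  0  | 1
 0  |  0  |  1  |  1  | 1
 0  |  0  |  1  |  0  | 1
 0  |  0  |  0  |  1  | 1
 0  |  0  |  0  |  0  | 1
The formula is true on 12 of the 16 rows.

12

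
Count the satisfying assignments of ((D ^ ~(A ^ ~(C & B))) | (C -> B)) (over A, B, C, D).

14

A | B | C | D | (C & B) | ~(C & B) | (A ^ ~(C & B)) | ~(A ^ ~(C & B)) | (D ^ ~(A ^ ~(C & B))) | (C -> B) | φ
- | - | - | - | ------- | -------- | -------------- | --------------- | --------------------- | -------- | -
F | F | F | F |    F    |    T     |       T        |        F        |           F           |    T     | T
F | F | F | T |    F    |    T     |       T        |        F        |           T           |    T     | T
F | F | T | F |    F    |    T     |       T        |        F        |           F           |    F     | F
F | F | T | T |    F    |    T     |       T        |        F        |           T           |    F     | T
F | T | F | F |    F    |    T     |       T        |        F        |           F           |    T     | T
F | T | F | T |    F    |    T     |       T        |        F        |           T           |    T     | T
F | T | T | F |    T    |    F     |       F        |        T        |           T           |    T     | T
F | T | T | T |    T    |    F     |       F        |        T        |           F           |    T     | T
T | F | F | F |    F    |    T     |       F        |        T        |           T           |    T     | T
T | F | F | T |    F    |    T     |       F        |        T        |           F           |    T     | T
T | F | T | F |    F    |    T     |       F        |        T        |           T           |    F     | T
T | F | T | T |    F    |    T     |       F        |        T        |           F           |    F     | F
T | T | F | F |    F    |    T     |       F        |        T        |           T           |    T     | T
T | T | F | T |    F    |    T     |       F        |        T        |           F           |    T     | T
T | T | T | F |    T    |    F     |       T        |        F        |           F           |    T     | T
T | T | T | T |    T    |    F     |       T        |        F        |           T           |    T     | T
The formula is true on 14 of the 16 rows.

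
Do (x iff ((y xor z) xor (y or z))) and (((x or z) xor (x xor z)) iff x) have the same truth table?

x | y | z || φ | ψ
F | F | F || T | T
F | F | T || T | T
F | T | F || T | T
F | T | T || F | T
T | F | F || F | F
T | F | T || F | T
T | T | F || F | F
T | T | T || T | T
The columns differ at x=F, y=T, z=T (φ=F, ψ=T), so they are not equivalent.

not equivalent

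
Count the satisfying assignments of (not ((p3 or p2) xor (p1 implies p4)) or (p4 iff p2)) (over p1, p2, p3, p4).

p1  p2  p3  p4  |  (p3 or p2)  (p1 implies p4)  (p4 iff p2)  φ
F   F   F   F   |      F              T              T       T
F   F   F   T   |      F              T              F       F
F   F   T   F   |      T              T              T       T
F   F   T   T   |      T              T              F       T
F   T   F   F   |      T              T              F       T
F   T   F   T   |      T              T              T       T
F   T   T   F   |      T              T              F       T
F   T   T   T   |      T              T              T       T
T   F   F   F   |      F              F              T       T
T   F   F   T   |      F              T              F       F
T   F   T   F   |      T              F              T       T
T   F   T   T   |      T              T              F       T
T   T   F   F   |      T              F              F       F
T   T   F   T   |      T              T              T       T
T   T   T   F   |      T              F              F       F
T   T   T   T   |      T              T              T       T
The formula is true on 12 of the 16 rows.

12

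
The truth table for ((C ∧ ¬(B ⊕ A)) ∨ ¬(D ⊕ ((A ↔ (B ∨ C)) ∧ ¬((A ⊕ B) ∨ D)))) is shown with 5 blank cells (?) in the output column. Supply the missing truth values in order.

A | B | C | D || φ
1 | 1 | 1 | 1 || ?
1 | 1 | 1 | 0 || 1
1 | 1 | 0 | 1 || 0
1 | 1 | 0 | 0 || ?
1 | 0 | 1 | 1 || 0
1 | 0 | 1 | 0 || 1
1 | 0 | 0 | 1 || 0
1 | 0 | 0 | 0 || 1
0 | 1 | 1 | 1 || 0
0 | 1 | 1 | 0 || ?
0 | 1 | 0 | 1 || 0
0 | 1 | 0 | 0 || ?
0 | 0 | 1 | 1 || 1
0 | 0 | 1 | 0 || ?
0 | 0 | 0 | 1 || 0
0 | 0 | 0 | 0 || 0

Row A=1, B=1, C=1, D=1: (C ∧ ¬(B ⊕ A)) = 1, ¬(D ⊕ ((A ↔ (B ∨ C)) ∧ ¬((A ⊕ B) ∨ D))) = 0, so the formula = 1.
Row A=1, B=1, C=0, D=0: (C ∧ ¬(B ⊕ A)) = 0, ¬(D ⊕ ((A ↔ (B ∨ C)) ∧ ¬((A ⊕ B) ∨ D))) = 0, so the formula = 0.
Row A=0, B=1, C=1, D=0: (C ∧ ¬(B ⊕ A)) = 0, ¬(D ⊕ ((A ↔ (B ∨ C)) ∧ ¬((A ⊕ B) ∨ D))) = 1, so the formula = 1.
Row A=0, B=1, C=0, D=0: (C ∧ ¬(B ⊕ A)) = 0, ¬(D ⊕ ((A ↔ (B ∨ C)) ∧ ¬((A ⊕ B) ∨ D))) = 1, so the formula = 1.
Row A=0, B=0, C=1, D=0: (C ∧ ¬(B ⊕ A)) = 1, ¬(D ⊕ ((A ↔ (B ∨ C)) ∧ ¬((A ⊕ B) ∨ D))) = 1, so the formula = 1.

1, 0, 1, 1, 1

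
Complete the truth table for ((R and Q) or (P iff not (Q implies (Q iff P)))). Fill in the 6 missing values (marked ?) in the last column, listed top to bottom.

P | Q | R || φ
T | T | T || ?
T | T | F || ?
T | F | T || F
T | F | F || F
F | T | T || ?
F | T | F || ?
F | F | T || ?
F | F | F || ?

T, F, T, F, T, T

Row P=T, Q=T, R=T: (R and Q) = T, (P iff not (Q implies (Q iff P))) = F, so the formula = T.
Row P=T, Q=T, R=F: (R and Q) = F, (P iff not (Q implies (Q iff P))) = F, so the formula = F.
Row P=F, Q=T, R=T: (R and Q) = T, (P iff not (Q implies (Q iff P))) = F, so the formula = T.
Row P=F, Q=T, R=F: (R and Q) = F, (P iff not (Q implies (Q iff P))) = F, so the formula = F.
Row P=F, Q=F, R=T: (R and Q) = F, (P iff not (Q implies (Q iff P))) = T, so the formula = T.
Row P=F, Q=F, R=F: (R and Q) = F, (P iff not (Q implies (Q iff P))) = T, so the formula = T.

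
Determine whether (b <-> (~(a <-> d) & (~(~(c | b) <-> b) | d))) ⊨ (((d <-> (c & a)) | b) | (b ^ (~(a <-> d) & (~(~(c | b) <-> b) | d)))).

no

a | b | c | d || φ | ψ
T | T | T | T || F | T
T | T | T | F || T | T
T | T | F | T || F | T
T | T | F | F || T | T
T | F | T | T || T | T
T | F | T | F || T | F
T | F | F | T || T | F
T | F | F | F || F | T
F | T | T | T || T | T
F | T | T | F || F | T
F | T | F | T || T | T
F | T | F | F || F | T
F | F | T | T || F | T
F | F | T | F || T | T
F | F | F | T || F | T
F | F | F | F || T | T
At a=T, b=F, c=T, d=F we have φ true but ψ false, so φ does not entail ψ.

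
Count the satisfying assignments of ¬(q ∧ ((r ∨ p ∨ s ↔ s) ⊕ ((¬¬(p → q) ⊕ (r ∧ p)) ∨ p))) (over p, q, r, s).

13

p | q | r | s || (r ∨ p ∨ s) | ((r ∨ p ∨ s) ↔ s) | (p → q) | ¬(p → q) | ¬¬(p → q) | (r ∧ p) | (¬¬(p → q) ⊕ (r ∧ p)) | ((¬¬(p → q) ⊕ (r ∧ p)) ∨ p) | φ
T | T | T | T ||      T      |         T         |    T    |    F     |     T     |    T    |           F           |              T              | T
T | T | T | F ||      T      |         F         |    T    |    F     |     T     |    T    |           F           |              T              | F
T | T | F | T ||      T      |         T         |    T    |    F     |     T     |    F    |           T           |              T              | T
T | T | F | F ||      T      |         F         |    T    |    F     |     T     |    F    |           T           |              T              | F
T | F | T | T ||      T      |         T         |    F    |    T     |     F     |    T    |           T           |              T              | T
T | F | T | F ||      T      |         F         |    F    |    T     |     F     |    T    |           T           |              T              | T
T | F | F | T ||      T      |         T         |    F    |    T     |     F     |    F    |           F           |              T              | T
T | F | F | F ||      T      |         F         |    F    |    T     |     F     |    F    |           F           |              T              | T
F | T | T | T ||      T      |         T         |    T    |    F     |     T     |    F    |           T           |              T              | T
F | T | T | F ||      T      |         F         |    T    |    F     |     T     |    F    |           T           |              T              | F
F | T | F | T ||      T      |         T         |    T    |    F     |     T     |    F    |           T           |              T              | T
F | T | F | F ||      F      |         T         |    T    |    F     |     T     |    F    |           T           |              T              | T
F | F | T | T ||      T      |         T         |    T    |    F     |     T     |    F    |           T           |              T              | T
F | F | T | F ||      T      |         F         |    T    |    F     |     T     |    F    |           T           |              T              | T
F | F | F | T ||      T      |         T         |    T    |    F     |     T     |    F    |           T           |              T              | T
F | F | F | F ||      F      |         T         |    T    |    F     |     T     |    F    |           T           |              T              | T
The formula is true on 13 of the 16 rows.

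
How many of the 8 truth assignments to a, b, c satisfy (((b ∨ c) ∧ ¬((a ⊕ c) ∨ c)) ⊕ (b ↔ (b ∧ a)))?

7

a | b | c | φ
- | - | - | -
0 | 0 | 0 | 1
0 | 0 | 1 | 1
0 | 1 | 0 | 1
0 | 1 | 1 | 0
1 | 0 | 0 | 1
1 | 0 | 1 | 1
1 | 1 | 0 | 1
1 | 1 | 1 | 1
The formula is true on 7 of the 8 rows.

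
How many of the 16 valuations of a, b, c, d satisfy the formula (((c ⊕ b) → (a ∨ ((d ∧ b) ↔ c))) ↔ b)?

a  b  c  d  |  φ
0  0  0  0  |  0
0  0  0  1  |  0
0  0  1  0  |  1
0  0  1  1  |  1
0  1  0  0  |  1
0  1  0  1  |  0
0  1  1  0  |  1
0  1  1  1  |  1
1  0  0  0  |  0
1  0  0  1  |  0
1  0  1  0  |  0
1  0  1  1  |  0
1  1  0  0  |  1
1  1  0  1  |  1
1  1  1  0  |  1
1  1  1  1  |  1
The formula is true on 9 of the 16 rows.

9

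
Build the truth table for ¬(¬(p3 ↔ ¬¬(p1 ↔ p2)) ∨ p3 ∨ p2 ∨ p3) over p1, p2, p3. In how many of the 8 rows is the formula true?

p1 | p2 | p3 || (p1 ↔ p2) | ¬(p1 ↔ p2) | ¬¬(p1 ↔ p2) | (p3 ↔ ¬¬(p1 ↔ p2)) | ¬(p3 ↔ ¬¬(p1 ↔ p2)) | (p3 ∨ p2) | φ
T  | T  | T  ||     T     |     F      |      T      |         T          |          F          |     T     | F
T  | T  | F  ||     T     |     F      |      T      |         F          |          T          |     T     | F
T  | F  | T  ||     F     |     T      |      F      |         F          |          T          |     T     | F
T  | F  | F  ||     F     |     T      |      F      |         T          |          F          |     F     | T
F  | T  | T  ||     F     |     T      |      F      |         F          |          T          |     T     | F
F  | T  | F  ||     F     |     T      |      F      |         T          |          F          |     T     | F
F  | F  | T  ||     T     |     F      |      T      |         T          |          F          |     T     | F
F  | F  | F  ||     T     |     F      |      T      |         F          |          T          |     F     | F
The formula is true on 1 of the 8 rows.

1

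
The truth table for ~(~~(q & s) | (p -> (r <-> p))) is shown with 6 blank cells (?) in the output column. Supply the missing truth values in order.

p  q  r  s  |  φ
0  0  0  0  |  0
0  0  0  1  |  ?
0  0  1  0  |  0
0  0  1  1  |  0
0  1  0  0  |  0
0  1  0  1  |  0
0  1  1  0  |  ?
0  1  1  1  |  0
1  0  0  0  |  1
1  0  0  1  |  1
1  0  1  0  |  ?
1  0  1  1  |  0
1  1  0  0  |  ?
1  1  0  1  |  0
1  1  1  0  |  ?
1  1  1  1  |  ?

Row p=0, q=0, r=0, s=1: ~~(q & s) = 0, (p -> (r <-> p)) = 1, (~~(q & s) | (p -> (r <-> p))) = 1, so the formula = 0.
Row p=0, q=1, r=1, s=0: ~~(q & s) = 0, (p -> (r <-> p)) = 1, (~~(q & s) | (p -> (r <-> p))) = 1, so the formula = 0.
Row p=1, q=0, r=1, s=0: ~~(q & s) = 0, (p -> (r <-> p)) = 1, (~~(q & s) | (p -> (r <-> p))) = 1, so the formula = 0.
Row p=1, q=1, r=0, s=0: ~~(q & s) = 0, (p -> (r <-> p)) = 0, (~~(q & s) | (p -> (r <-> p))) = 0, so the formula = 1.
Row p=1, q=1, r=1, s=0: ~~(q & s) = 0, (p -> (r <-> p)) = 1, (~~(q & s) | (p -> (r <-> p))) = 1, so the formula = 0.
Row p=1, q=1, r=1, s=1: ~~(q & s) = 1, (p -> (r <-> p)) = 1, (~~(q & s) | (p -> (r <-> p))) = 1, so the formula = 0.

0, 0, 0, 1, 0, 0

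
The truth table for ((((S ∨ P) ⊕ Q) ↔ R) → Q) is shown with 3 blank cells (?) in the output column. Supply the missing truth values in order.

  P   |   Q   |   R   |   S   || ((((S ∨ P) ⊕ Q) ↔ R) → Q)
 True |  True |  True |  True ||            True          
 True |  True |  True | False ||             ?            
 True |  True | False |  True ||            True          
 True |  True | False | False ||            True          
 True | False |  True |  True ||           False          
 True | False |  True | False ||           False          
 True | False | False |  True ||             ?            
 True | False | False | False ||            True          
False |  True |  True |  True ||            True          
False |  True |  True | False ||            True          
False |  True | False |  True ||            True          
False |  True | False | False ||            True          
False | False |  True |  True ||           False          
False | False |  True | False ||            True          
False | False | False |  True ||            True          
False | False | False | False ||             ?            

Row P=True, Q=True, R=True, S=False: (((S ∨ P) ⊕ Q) ↔ R) = False, so ((((S ∨ P) ⊕ Q) ↔ R) → Q) = True.
Row P=True, Q=False, R=False, S=True: (((S ∨ P) ⊕ Q) ↔ R) = False, so ((((S ∨ P) ⊕ Q) ↔ R) → Q) = True.
Row P=False, Q=False, R=False, S=False: (((S ∨ P) ⊕ Q) ↔ R) = True, so ((((S ∨ P) ⊕ Q) ↔ R) → Q) = False.

True, True, False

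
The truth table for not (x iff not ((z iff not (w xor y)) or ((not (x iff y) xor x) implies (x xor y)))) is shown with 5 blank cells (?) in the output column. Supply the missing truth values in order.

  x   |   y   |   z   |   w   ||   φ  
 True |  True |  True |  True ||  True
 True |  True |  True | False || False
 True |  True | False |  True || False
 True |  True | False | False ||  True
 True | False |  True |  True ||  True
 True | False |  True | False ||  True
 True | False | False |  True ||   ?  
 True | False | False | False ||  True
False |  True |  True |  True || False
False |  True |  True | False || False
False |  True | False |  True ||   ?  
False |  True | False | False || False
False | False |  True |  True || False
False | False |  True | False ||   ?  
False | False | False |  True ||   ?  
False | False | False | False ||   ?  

True, False, False, False, False

Row x=True, y=False, z=False, w=True: not ((z iff not (w xor y)) or ((not (x iff y) xor x) implies (x xor y))) = False, (x iff not ((z iff not (w xor y)) or ((not (x iff y) xor x) implies (x xor y)))) = False, so the formula = True.
Row x=False, y=True, z=False, w=True: not ((z iff not (w xor y)) or ((not (x iff y) xor x) implies (x xor y))) = False, (x iff not ((z iff not (w xor y)) or ((not (x iff y) xor x) implies (x xor y)))) = True, so the formula = False.
Row x=False, y=False, z=True, w=False: not ((z iff not (w xor y)) or ((not (x iff y) xor x) implies (x xor y))) = False, (x iff not ((z iff not (w xor y)) or ((not (x iff y) xor x) implies (x xor y)))) = True, so the formula = False.
Row x=False, y=False, z=False, w=True: not ((z iff not (w xor y)) or ((not (x iff y) xor x) implies (x xor y))) = False, (x iff not ((z iff not (w xor y)) or ((not (x iff y) xor x) implies (x xor y)))) = True, so the formula = False.
Row x=False, y=False, z=False, w=False: not ((z iff not (w xor y)) or ((not (x iff y) xor x) implies (x xor y))) = False, (x iff not ((z iff not (w xor y)) or ((not (x iff y) xor x) implies (x xor y)))) = True, so the formula = False.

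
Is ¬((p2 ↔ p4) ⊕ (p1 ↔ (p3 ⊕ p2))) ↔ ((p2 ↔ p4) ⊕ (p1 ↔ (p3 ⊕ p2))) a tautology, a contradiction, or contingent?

  p1     p2     p3     p4   |    φ  
False  False  False  False  |  False
False  False  False   True  |  False
False  False   True  False  |  False
False  False   True   True  |  False
False   True  False  False  |  False
False   True  False   True  |  False
False   True   True  False  |  False
False   True   True   True  |  False
 True  False  False  False  |  False
 True  False  False   True  |  False
 True  False   True  False  |  False
 True  False   True   True  |  False
 True   True  False  False  |  False
 True   True  False   True  |  False
 True   True   True  False  |  False
 True   True   True   True  |  False
Every row is False, so the formula is a contradiction.

contradiction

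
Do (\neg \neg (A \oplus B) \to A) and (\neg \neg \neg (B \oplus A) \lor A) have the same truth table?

A | B | φ | ψ
- | - | - | -
F | F | T | T
F | T | F | F
T | F | T | T
T | T | T | T
The columns for φ and ψ agree on every row, so they are logically equivalent.

equivalent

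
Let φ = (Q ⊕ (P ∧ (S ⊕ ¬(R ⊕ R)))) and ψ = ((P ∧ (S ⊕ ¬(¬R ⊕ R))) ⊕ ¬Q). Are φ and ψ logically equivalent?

not equivalent

  P   |   Q   |   R   |   S   |   φ   |   ψ  
----- | ----- | ----- | ----- | ----- | -----
 True |  True |  True |  True |  True |  True
 True |  True |  True | False | False | False
 True |  True | False |  True |  True |  True
 True |  True | False | False | False | False
 True | False |  True |  True | False | False
 True | False |  True | False |  True |  True
 True | False | False |  True | False | False
 True | False | False | False |  True |  True
False |  True |  True |  True |  True | False
False |  True |  True | False |  True | False
False |  True | False |  True |  True | False
False |  True | False | False |  True | False
False | False |  True |  True | False |  True
False | False |  True | False | False |  True
False | False | False |  True | False |  True
False | False | False | False | False |  True
The columns differ at P=False, Q=True, R=True, S=True (φ=True, ψ=False), so they are not equivalent.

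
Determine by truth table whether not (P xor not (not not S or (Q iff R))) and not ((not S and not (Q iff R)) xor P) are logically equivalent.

P | Q | R | S | φ | ψ
- | - | - | - | - | -
0 | 0 | 0 | 0 | 1 | 1
0 | 0 | 0 | 1 | 1 | 1
0 | 0 | 1 | 0 | 0 | 0
0 | 0 | 1 | 1 | 1 | 1
0 | 1 | 0 | 0 | 0 | 0
0 | 1 | 0 | 1 | 1 | 1
0 | 1 | 1 | 0 | 1 | 1
0 | 1 | 1 | 1 | 1 | 1
1 | 0 | 0 | 0 | 0 | 0
1 | 0 | 0 | 1 | 0 | 0
1 | 0 | 1 | 0 | 1 | 1
1 | 0 | 1 | 1 | 0 | 0
1 | 1 | 0 | 0 | 1 | 1
1 | 1 | 0 | 1 | 0 | 0
1 | 1 | 1 | 0 | 0 | 0
1 | 1 | 1 | 1 | 0 | 0
The columns for φ and ψ agree on every row, so they are logically equivalent.

equivalent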